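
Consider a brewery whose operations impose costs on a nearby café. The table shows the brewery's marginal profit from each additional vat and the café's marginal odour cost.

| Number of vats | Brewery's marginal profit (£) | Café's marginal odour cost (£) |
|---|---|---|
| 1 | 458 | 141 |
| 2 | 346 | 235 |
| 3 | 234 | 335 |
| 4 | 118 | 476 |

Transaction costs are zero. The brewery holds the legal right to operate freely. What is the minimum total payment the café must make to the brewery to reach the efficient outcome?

Left alone the brewery would choose level 4 (marginal profit stays positive).
Efficient level: k* = 2 (marginal profit ≥ marginal odour cost through 2).
The café must at least cover the brewery's forgone profit from cutting 4→2: 234 + 118 = 352.

£352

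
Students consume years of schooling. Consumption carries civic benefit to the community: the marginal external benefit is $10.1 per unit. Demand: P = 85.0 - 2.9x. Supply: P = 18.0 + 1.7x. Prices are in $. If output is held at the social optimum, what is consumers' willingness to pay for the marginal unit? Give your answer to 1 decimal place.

Social marginal benefit = demand + MEB = 95.1 - 2.9x.
Set SMB = MC: 95.1 - 2.9x = 18.0 + 1.7x → x* = 16.7609.
Consumer price on the demand curve at x*: 85.0 − 2.9×16.7609 = 36.3934.

P = $36.4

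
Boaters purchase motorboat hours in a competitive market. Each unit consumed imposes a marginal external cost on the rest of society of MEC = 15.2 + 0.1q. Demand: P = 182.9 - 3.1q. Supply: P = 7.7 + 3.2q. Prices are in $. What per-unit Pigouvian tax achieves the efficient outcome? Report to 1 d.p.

tax = $17.7 per unit

Social marginal benefit = demand − MEC = 167.7 - 3.2q.
Set SMB = MC: 167.7 - 3.2q = 7.7 + 3.2q → q* = 25.0000.
The Pigouvian tax equals MEC at q*: 15.2 + 0.1×25.0000 = 17.7000.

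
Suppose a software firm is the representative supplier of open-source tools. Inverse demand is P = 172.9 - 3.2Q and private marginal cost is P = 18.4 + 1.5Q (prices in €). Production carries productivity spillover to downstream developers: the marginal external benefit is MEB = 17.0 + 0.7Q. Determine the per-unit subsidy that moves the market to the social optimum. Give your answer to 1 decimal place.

subsidy = €47.0 per unit

Social marginal cost = private MC − MEB = 1.4 + 0.8Q.
Set SMC = demand: 1.4 + 0.8Q = 172.9 - 3.2Q → Q* = 42.8750.
The Pigouvian subsidy equals MEB at Q*: 17.0 + 0.7×42.8750 = 47.0125.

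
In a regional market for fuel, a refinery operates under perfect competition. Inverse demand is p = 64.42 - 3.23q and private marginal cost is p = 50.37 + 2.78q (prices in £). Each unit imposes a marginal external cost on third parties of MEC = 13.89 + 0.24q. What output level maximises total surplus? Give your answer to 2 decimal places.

Social marginal cost = private MC + MEC = 64.26 + 3.02q.
Set SMC = demand: 64.26 + 3.02q = 64.42 - 3.23q → q* = 0.0256.

q* = 0.03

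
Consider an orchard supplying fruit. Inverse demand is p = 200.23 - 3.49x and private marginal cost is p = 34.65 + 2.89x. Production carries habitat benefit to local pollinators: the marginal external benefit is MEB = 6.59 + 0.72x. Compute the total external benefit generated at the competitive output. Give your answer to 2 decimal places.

413.51

Market equilibrium (private): 34.65 + 2.89x = 200.23 - 3.49x → x_m = 25.9530.
Total external benefit = ∫₀^{x_m} (6.59 + 0.72x) dx = 6.59×25.9530 + ½×0.72×25.9530² = 413.5112.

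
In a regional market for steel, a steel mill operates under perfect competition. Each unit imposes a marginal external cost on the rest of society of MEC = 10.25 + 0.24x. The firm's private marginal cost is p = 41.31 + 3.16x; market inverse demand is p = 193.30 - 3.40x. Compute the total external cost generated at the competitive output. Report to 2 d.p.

Market equilibrium (private): 41.31 + 3.16x = 193.30 - 3.40x → x_m = 23.1692.
Total external cost = ∫₀^{x_m} (10.25 + 0.24x) dx = 10.25×23.1692 + ½×0.24×23.1692² = 301.9017.

301.90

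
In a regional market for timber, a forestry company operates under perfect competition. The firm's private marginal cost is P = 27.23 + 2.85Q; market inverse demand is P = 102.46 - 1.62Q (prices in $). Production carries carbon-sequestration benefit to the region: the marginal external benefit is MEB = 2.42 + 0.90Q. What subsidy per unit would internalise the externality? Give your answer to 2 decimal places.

Social marginal cost = private MC − MEB = 24.81 + 1.95Q.
Set SMC = demand: 24.81 + 1.95Q = 102.46 - 1.62Q → Q* = 21.7507.
The Pigouvian subsidy equals MEB at Q*: 2.42 + 0.90×21.7507 = 21.9956.

subsidy = $22.00 per unit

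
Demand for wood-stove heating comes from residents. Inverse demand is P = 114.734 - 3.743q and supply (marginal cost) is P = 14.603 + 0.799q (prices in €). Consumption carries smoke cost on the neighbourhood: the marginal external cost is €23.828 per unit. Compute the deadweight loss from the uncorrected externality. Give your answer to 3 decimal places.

DWL = €62.503

Market equilibrium (private): 14.603 + 0.799q = 114.734 - 3.743q → q_m = 22.0456.
Social marginal benefit = demand − MEC = 90.906 - 3.743q.
Set SMB = MC: 90.906 - 3.743q = 14.603 + 0.799q → q* = 16.7994.
The loss is the area between SMB and MC from q* to q_m; with linear curves that's a triangle of height MEC(q_m).
DWL = ½ × 5.2462 × 23.8280 = 62.5032.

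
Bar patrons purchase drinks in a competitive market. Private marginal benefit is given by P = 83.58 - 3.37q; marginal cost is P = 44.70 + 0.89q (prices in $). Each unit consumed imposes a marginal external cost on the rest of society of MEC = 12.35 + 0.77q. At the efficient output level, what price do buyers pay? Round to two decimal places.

Social marginal benefit = demand − MEC = 71.23 - 4.14q.
Set SMB = MC: 71.23 - 4.14q = 44.70 + 0.89q → q* = 5.2744.
Consumer price on the demand curve at q*: 83.58 − 3.37×5.2744 = 65.8053.

P = $65.81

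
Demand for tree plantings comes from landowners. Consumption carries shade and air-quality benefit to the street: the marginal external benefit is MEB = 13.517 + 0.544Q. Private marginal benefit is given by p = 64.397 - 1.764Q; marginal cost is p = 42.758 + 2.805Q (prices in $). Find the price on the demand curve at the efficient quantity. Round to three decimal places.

P = $48.990

Social marginal benefit = demand + MEB = 77.914 - 1.220Q.
Set SMB = MC: 77.914 - 1.220Q = 42.758 + 2.805Q → Q* = 8.7344.
Consumer price on the demand curve at Q*: 64.397 − 1.764×8.7344 = 48.9895.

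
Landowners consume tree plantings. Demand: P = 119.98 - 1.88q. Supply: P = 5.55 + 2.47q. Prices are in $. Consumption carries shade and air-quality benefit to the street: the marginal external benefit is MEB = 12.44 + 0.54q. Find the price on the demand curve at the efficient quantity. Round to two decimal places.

P = $57.38

Social marginal benefit = demand + MEB = 132.42 - 1.34q.
Set SMB = MC: 132.42 - 1.34q = 5.55 + 2.47q → q* = 33.2992.
Consumer price on the demand curve at q*: 119.98 − 1.88×33.2992 = 57.3775.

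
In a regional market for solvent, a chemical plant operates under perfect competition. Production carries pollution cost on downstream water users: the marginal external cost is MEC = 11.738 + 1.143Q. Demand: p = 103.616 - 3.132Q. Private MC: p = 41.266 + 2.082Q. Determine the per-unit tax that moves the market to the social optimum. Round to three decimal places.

tax = 20.838 per unit

Social marginal cost = private MC + MEC = 53.004 + 3.225Q.
Set SMC = demand: 53.004 + 3.225Q = 103.616 - 3.132Q → Q* = 7.9616.
The Pigouvian tax equals MEC at Q*: 11.738 + 1.143×7.9616 = 20.8381.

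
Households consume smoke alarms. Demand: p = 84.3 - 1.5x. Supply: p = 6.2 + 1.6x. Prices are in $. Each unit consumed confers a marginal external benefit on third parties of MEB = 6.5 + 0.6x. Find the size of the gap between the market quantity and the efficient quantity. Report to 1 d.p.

8.6 units

Market equilibrium (private): 6.2 + 1.6x = 84.3 - 1.5x → x_m = 25.1935.
Social marginal benefit = demand + MEB = 90.8 - 0.9x.
Set SMB = MC: 90.8 - 0.9x = 6.2 + 1.6x → x* = 33.8400.
Gap = |25.1935 − 33.8400| = 8.6465.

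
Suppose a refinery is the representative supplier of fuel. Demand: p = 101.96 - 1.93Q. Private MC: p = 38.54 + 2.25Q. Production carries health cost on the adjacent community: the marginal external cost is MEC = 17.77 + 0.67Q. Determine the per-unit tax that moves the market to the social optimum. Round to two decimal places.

tax = 24.08 per unit

Social marginal cost = private MC + MEC = 56.31 + 2.92Q.
Set SMC = demand: 56.31 + 2.92Q = 101.96 - 1.93Q → Q* = 9.4124.
The Pigouvian tax equals MEC at Q*: 17.77 + 0.67×9.4124 = 24.0763.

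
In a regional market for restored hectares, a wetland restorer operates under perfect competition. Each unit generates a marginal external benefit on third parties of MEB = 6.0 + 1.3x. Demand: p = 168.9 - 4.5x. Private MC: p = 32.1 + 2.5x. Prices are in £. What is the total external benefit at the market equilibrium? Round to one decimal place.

Market equilibrium (private): 32.1 + 2.5x = 168.9 - 4.5x → x_m = 19.5429.
Total external benefit = ∫₀^{x_m} (6.0 + 1.3x) dx = 6.0×19.5429 + ½×1.3×19.5429² = 365.5086.

£365.5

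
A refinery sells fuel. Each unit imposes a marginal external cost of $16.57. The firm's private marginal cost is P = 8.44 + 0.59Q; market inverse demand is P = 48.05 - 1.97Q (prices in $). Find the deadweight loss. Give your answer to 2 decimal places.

DWL = $53.63

Market equilibrium (private): 8.44 + 0.59Q = 48.05 - 1.97Q → Q_m = 15.4727.
Social marginal cost = private MC + MEC = 25.01 + 0.59Q.
Set SMC = demand: 25.01 + 0.59Q = 48.05 - 1.97Q → Q* = 9.0000.
Between Q* and Q_m the wedge SMC − demand runs linearly from 0 to MEC(Q_m), so the loss is a triangle.
DWL = ½ × 6.4727 × 16.5700 = 53.6263.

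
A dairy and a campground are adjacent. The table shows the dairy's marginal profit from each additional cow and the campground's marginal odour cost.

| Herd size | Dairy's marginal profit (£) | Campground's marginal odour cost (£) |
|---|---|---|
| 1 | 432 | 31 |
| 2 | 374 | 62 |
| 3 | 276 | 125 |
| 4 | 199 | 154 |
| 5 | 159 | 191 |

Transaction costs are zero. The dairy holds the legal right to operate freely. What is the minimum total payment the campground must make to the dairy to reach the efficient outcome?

Left alone the dairy would choose level 5 (marginal profit stays positive).
Efficient level: k* = 4 (marginal profit ≥ marginal odour cost through 4).
The campground must at least cover the dairy's forgone profit from cutting 5→4: 159 = 159.

£159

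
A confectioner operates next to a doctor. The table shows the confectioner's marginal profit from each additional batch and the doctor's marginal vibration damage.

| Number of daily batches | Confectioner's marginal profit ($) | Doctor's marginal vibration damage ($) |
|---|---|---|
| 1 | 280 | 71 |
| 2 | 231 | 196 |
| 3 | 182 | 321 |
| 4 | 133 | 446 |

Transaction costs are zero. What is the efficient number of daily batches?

2

Bargaining reaches the level where marginal profit last exceeds marginal vibration damage.
That holds through level 2 (231 ≥ 196) but not at 3 (182 < 321).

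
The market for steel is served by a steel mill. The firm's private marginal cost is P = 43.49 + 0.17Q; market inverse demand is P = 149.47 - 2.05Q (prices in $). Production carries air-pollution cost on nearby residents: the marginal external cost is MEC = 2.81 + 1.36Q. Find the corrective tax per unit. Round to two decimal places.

tax = $42.00 per unit

Social marginal cost = private MC + MEC = 46.30 + 1.53Q.
Set SMC = demand: 46.30 + 1.53Q = 149.47 - 2.05Q → Q* = 28.8184.
The Pigouvian tax equals MEC at Q*: 2.81 + 1.36×28.8184 = 42.0030.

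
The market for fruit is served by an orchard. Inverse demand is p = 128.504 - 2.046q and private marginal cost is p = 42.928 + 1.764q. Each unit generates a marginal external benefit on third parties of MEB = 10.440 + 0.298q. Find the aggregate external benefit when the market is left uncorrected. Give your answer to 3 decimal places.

309.661

Market equilibrium (private): 42.928 + 1.764q = 128.504 - 2.046q → q_m = 22.4609.
Total external benefit = ∫₀^{q_m} (10.440 + 0.298q) dq = 10.440×22.4609 + ½×0.298×22.4609² = 309.6611.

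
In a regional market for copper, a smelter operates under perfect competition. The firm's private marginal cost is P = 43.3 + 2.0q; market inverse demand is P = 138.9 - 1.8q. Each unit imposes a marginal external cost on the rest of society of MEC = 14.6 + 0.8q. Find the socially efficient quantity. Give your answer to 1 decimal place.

Social marginal cost = private MC + MEC = 57.9 + 2.8q.
Set SMC = demand: 57.9 + 2.8q = 138.9 - 1.8q → q* = 17.6087.

q* = 17.6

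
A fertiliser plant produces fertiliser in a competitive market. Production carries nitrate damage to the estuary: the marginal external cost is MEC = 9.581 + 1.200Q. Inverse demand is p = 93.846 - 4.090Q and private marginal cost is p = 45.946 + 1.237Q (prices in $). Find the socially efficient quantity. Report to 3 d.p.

Social marginal cost = private MC + MEC = 55.527 + 2.437Q.
Set SMC = demand: 55.527 + 2.437Q = 93.846 - 4.090Q → Q* = 5.8708.

Q* = 5.871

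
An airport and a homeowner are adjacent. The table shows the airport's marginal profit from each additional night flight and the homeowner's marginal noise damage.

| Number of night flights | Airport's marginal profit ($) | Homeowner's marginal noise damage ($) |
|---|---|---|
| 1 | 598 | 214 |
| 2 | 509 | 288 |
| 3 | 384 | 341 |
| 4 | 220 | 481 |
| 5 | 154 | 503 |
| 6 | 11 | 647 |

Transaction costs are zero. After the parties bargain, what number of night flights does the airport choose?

3

Bargaining reaches the level where marginal profit last exceeds marginal noise damage.
That holds through level 3 (384 ≥ 341) but not at 4 (220 < 481).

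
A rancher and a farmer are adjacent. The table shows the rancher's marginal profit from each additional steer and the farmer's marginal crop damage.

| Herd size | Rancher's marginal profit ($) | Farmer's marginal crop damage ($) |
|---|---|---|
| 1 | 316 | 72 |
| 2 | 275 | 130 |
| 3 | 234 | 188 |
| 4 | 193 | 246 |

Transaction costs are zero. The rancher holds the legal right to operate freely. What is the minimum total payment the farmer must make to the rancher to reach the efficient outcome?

$193

Left alone the rancher would choose level 4 (marginal profit stays positive).
Efficient level: k* = 3 (marginal profit ≥ marginal crop damage through 3).
The farmer must at least cover the rancher's forgone profit from cutting 4→3: 193 = 193.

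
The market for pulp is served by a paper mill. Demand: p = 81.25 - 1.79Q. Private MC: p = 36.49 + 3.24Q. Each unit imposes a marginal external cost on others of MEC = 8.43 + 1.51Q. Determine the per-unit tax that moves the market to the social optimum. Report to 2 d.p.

Social marginal cost = private MC + MEC = 44.92 + 4.75Q.
Set SMC = demand: 44.92 + 4.75Q = 81.25 - 1.79Q → Q* = 5.5550.
The Pigouvian tax equals MEC at Q*: 8.43 + 1.51×5.5550 = 16.8181.

tax = 16.82 per unit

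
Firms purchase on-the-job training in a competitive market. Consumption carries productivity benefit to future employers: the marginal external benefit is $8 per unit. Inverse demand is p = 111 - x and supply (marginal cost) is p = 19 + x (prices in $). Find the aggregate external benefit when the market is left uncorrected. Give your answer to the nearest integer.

$368

Market equilibrium (private): 19 + x = 111 - x → x_m = 46.0000.
Total external benefit = MEB × x_m = 8 × 46.0000 = 368.0000.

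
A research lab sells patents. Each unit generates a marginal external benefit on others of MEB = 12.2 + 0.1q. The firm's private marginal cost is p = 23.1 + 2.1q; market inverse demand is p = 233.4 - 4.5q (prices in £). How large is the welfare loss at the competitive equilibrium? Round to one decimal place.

DWL = £18.2

Market equilibrium (private): 23.1 + 2.1q = 233.4 - 4.5q → q_m = 31.8636.
Social marginal cost = private MC − MEB = 10.9 + 2.0q.
Set SMC = demand: 10.9 + 2.0q = 233.4 - 4.5q → q* = 34.2308.
The loss is the area between SMC and demand from q* to q_m; with linear curves that's a triangle of height MEB(q_m).
DWL = ½ × 2.3672 × 15.3864 = 18.2113.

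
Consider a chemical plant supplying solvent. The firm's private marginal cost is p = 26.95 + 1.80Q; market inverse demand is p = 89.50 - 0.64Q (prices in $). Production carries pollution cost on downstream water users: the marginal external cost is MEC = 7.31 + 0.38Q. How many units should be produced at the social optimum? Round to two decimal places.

Social marginal cost = private MC + MEC = 34.26 + 2.18Q.
Set SMC = demand: 34.26 + 2.18Q = 89.50 - 0.64Q → Q* = 19.5887.

Q* = 19.59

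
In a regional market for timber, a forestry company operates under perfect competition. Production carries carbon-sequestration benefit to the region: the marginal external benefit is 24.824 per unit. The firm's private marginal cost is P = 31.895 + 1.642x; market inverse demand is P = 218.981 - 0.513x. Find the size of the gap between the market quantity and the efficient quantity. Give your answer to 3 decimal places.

11.519 units

Market equilibrium (private): 31.895 + 1.642x = 218.981 - 0.513x → x_m = 86.8148.
Social marginal cost = private MC − MEB = 7.071 + 1.642x.
Set SMC = demand: 7.071 + 1.642x = 218.981 - 0.513x → x* = 98.3341.
Gap = |86.8148 − 98.3341| = 11.5193.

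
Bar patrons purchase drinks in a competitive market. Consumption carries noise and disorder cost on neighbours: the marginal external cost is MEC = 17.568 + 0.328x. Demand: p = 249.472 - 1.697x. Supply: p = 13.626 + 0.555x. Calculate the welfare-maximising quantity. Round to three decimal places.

Social marginal benefit = demand − MEC = 231.904 - 2.025x.
Set SMB = MC: 231.904 - 2.025x = 13.626 + 0.555x → x* = 84.6039.

x* = 84.604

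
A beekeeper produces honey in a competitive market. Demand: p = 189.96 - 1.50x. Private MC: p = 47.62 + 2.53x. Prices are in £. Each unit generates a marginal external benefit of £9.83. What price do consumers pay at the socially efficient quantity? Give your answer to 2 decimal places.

Social marginal cost = private MC − MEB = 37.79 + 2.53x.
Set SMC = demand: 37.79 + 2.53x = 189.96 - 1.50x → x* = 37.7593.
Consumer price on the demand curve at x*: 189.96 − 1.50×37.7593 = 133.3211.

P = £133.32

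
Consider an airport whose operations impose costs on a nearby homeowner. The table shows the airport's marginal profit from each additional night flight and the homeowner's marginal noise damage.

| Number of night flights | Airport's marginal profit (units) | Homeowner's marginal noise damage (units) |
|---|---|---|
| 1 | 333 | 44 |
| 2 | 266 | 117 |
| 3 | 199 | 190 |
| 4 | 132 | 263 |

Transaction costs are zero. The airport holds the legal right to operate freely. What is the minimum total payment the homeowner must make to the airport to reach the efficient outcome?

Left alone the airport would choose level 4 (marginal profit stays positive).
Efficient level: k* = 3 (marginal profit ≥ marginal noise damage through 3).
The homeowner must at least cover the airport's forgone profit from cutting 4→3: 132 = 132.

132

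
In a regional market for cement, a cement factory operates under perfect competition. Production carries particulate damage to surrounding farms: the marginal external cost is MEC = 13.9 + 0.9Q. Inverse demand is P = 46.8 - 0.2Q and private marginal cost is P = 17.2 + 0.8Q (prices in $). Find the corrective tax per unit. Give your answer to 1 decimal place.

Social marginal cost = private MC + MEC = 31.1 + 1.7Q.
Set SMC = demand: 31.1 + 1.7Q = 46.8 - 0.2Q → Q* = 8.2632.
The Pigouvian tax equals MEC at Q*: 13.9 + 0.9×8.2632 = 21.3369.

tax = $21.3 per unit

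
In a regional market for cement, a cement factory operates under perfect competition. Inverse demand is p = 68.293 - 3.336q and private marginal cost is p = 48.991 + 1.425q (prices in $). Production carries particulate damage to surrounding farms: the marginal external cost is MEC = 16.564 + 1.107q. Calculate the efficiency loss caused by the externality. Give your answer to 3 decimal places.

Market equilibrium (private): 48.991 + 1.425q = 68.293 - 3.336q → q_m = 4.0542.
Social marginal cost = private MC + MEC = 65.555 + 2.532q.
Set SMC = demand: 65.555 + 2.532q = 68.293 - 3.336q → q* = 0.4666.
Between q* and q_m the wedge SMC − demand runs linearly from 0 to MEC(q_m), so the loss is a triangle.
DWL = ½ × 3.5876 × 21.0520 = 37.7631.

DWL = $37.763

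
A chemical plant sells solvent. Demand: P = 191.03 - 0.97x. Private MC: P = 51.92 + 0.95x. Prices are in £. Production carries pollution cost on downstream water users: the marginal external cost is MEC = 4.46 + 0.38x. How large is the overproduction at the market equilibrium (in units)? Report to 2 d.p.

Market equilibrium (private): 51.92 + 0.95x = 191.03 - 0.97x → x_m = 72.4531.
Social marginal cost = private MC + MEC = 56.38 + 1.33x.
Set SMC = demand: 56.38 + 1.33x = 191.03 - 0.97x → x* = 58.5435.
Gap = |72.4531 − 58.5435| = 13.9096.

13.91 units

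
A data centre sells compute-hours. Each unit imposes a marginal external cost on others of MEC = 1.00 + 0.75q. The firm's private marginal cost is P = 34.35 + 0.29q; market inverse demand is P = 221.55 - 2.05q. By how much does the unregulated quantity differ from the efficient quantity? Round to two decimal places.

19.74 units

Market equilibrium (private): 34.35 + 0.29q = 221.55 - 2.05q → q_m = 80.0000.
Social marginal cost = private MC + MEC = 35.35 + 1.04q.
Set SMC = demand: 35.35 + 1.04q = 221.55 - 2.05q → q* = 60.2589.
Gap = |80.0000 − 60.2589| = 19.7411.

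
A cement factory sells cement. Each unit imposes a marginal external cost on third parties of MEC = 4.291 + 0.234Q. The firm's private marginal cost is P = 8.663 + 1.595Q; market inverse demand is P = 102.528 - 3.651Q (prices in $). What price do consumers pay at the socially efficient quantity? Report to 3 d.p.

P = $42.850

Social marginal cost = private MC + MEC = 12.954 + 1.829Q.
Set SMC = demand: 12.954 + 1.829Q = 102.528 - 3.651Q → Q* = 16.3456.
Consumer price on the demand curve at Q*: 102.528 − 3.651×16.3456 = 42.8502.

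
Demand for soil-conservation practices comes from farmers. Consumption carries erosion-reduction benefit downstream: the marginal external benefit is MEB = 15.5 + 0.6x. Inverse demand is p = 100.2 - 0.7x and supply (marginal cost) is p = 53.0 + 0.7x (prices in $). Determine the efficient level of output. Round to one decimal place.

Social marginal benefit = demand + MEB = 115.7 - 0.1x.
Set SMB = MC: 115.7 - 0.1x = 53.0 + 0.7x → x* = 78.3750.

x* = 78.4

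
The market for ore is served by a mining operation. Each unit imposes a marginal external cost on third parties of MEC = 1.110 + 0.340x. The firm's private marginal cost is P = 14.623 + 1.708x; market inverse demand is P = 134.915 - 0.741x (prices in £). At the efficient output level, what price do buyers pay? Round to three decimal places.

P = £103.250

Social marginal cost = private MC + MEC = 15.733 + 2.048x.
Set SMC = demand: 15.733 + 2.048x = 134.915 - 0.741x → x* = 42.7329.
Consumer price on the demand curve at x*: 134.915 − 0.741×42.7329 = 103.2499.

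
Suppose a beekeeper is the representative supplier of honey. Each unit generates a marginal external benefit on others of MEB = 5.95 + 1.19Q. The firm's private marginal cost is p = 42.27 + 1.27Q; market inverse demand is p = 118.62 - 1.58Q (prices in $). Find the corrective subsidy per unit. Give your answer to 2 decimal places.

Social marginal cost = private MC − MEB = 36.32 + 0.08Q.
Set SMC = demand: 36.32 + 0.08Q = 118.62 - 1.58Q → Q* = 49.5783.
The Pigouvian subsidy equals MEB at Q*: 5.95 + 1.19×49.5783 = 64.9482.

subsidy = $64.95 per unit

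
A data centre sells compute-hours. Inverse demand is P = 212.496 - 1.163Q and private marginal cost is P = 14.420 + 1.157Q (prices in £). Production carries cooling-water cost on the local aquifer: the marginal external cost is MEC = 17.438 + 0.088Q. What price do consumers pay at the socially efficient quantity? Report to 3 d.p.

P = £125.253

Social marginal cost = private MC + MEC = 31.858 + 1.245Q.
Set SMC = demand: 31.858 + 1.245Q = 212.496 - 1.163Q → Q* = 75.0158.
Consumer price on the demand curve at Q*: 212.496 − 1.163×75.0158 = 125.2526.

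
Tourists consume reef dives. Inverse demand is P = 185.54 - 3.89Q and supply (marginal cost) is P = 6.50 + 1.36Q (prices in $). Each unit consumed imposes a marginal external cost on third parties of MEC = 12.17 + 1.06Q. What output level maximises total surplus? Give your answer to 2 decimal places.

Social marginal benefit = demand − MEC = 173.37 - 4.95Q.
Set SMB = MC: 173.37 - 4.95Q = 6.50 + 1.36Q → Q* = 26.4453.

Q* = 26.45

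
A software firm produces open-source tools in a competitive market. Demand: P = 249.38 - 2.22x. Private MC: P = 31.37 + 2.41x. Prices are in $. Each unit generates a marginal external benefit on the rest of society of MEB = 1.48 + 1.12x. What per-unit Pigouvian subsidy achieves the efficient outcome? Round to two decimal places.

Social marginal cost = private MC − MEB = 29.89 + 1.29x.
Set SMC = demand: 29.89 + 1.29x = 249.38 - 2.22x → x* = 62.5328.
The Pigouvian subsidy equals MEB at x*: 1.48 + 1.12×62.5328 = 71.5167.

subsidy = $71.52 per unit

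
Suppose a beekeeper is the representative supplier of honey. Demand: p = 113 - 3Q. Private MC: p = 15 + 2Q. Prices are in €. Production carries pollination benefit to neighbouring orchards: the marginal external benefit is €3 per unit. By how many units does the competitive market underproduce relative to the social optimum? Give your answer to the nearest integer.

1 units

Market equilibrium (private): 15 + 2Q = 113 - 3Q → Q_m = 19.6000.
Social marginal cost = private MC − MEB = 12 + 2Q.
Set SMC = demand: 12 + 2Q = 113 - 3Q → Q* = 20.2000.
Gap = |19.6000 − 20.2000| = 0.6000.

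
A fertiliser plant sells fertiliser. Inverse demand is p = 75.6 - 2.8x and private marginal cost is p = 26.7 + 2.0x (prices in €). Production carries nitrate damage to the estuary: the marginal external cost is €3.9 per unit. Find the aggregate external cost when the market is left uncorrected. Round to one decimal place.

€39.7

Market equilibrium (private): 26.7 + 2.0x = 75.6 - 2.8x → x_m = 10.1875.
Total external cost = MEC × x_m = 3.9 × 10.1875 = 39.7313.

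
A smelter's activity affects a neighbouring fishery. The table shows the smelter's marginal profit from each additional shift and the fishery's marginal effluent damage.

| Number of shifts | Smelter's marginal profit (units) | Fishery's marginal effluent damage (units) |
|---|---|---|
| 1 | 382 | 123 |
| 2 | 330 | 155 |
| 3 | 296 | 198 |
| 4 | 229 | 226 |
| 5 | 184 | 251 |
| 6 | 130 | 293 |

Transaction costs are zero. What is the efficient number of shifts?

4

Bargaining reaches the level where marginal profit last exceeds marginal effluent damage.
That holds through level 4 (229 ≥ 226) but not at 5 (184 < 251).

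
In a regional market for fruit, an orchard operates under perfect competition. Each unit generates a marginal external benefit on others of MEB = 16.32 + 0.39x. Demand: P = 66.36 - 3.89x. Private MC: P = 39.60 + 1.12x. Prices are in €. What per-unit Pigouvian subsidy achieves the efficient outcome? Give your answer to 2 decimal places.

Social marginal cost = private MC − MEB = 23.28 + 0.73x.
Set SMC = demand: 23.28 + 0.73x = 66.36 - 3.89x → x* = 9.3247.
The Pigouvian subsidy equals MEB at x*: 16.32 + 0.39×9.3247 = 19.9566.

subsidy = €19.96 per unit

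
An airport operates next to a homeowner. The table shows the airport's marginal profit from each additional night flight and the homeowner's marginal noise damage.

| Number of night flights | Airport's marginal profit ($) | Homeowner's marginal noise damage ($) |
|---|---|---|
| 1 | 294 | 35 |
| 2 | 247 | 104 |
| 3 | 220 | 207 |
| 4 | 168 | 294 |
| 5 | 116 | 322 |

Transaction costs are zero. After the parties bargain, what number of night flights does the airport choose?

Bargaining reaches the level where marginal profit last exceeds marginal noise damage.
That holds through level 3 (220 ≥ 207) but not at 4 (168 < 294).

3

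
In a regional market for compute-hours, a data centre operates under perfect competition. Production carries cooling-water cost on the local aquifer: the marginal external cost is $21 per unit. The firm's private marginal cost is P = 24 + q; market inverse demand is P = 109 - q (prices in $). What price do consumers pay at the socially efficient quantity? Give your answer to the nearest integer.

P = $77

Social marginal cost = private MC + MEC = 45 + q.
Set SMC = demand: 45 + q = 109 - q → q* = 32.0000.
Consumer price on the demand curve at q*: 109 − 1×32.0000 = 77.0000.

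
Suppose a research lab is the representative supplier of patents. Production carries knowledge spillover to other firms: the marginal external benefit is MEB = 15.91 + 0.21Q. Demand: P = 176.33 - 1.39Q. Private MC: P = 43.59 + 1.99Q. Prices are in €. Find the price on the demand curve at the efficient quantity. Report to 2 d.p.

P = €111.15

Social marginal cost = private MC − MEB = 27.68 + 1.78Q.
Set SMC = demand: 27.68 + 1.78Q = 176.33 - 1.39Q → Q* = 46.8927.
Consumer price on the demand curve at Q*: 176.33 − 1.39×46.8927 = 111.1491.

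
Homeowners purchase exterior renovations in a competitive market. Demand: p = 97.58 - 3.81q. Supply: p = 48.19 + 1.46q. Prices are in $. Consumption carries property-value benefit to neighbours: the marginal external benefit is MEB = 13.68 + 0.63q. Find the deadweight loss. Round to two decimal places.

DWL = $41.33

Market equilibrium (private): 48.19 + 1.46q = 97.58 - 3.81q → q_m = 9.3719.
Social marginal benefit = demand + MEB = 111.26 - 3.18q.
Set SMB = MC: 111.26 - 3.18q = 48.19 + 1.46q → q* = 13.5927.
The loss is the area between SMB and MC from q* to q_m; with linear curves that's a triangle of height MEB(q_m).
DWL = ½ × 4.2208 × 19.5843 = 41.3307.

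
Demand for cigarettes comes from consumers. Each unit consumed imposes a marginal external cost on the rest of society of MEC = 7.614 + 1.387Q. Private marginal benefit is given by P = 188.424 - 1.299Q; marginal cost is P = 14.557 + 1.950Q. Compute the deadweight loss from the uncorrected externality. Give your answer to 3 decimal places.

Market equilibrium (private): 14.557 + 1.950Q = 188.424 - 1.299Q → Q_m = 53.5140.
Social marginal benefit = demand − MEC = 180.810 - 2.686Q.
Set SMB = MC: 180.810 - 2.686Q = 14.557 + 1.950Q → Q* = 35.8613.
Between Q* and Q_m the wedge MC − SMB runs linearly from 0 to MEC(Q_m), so the loss is a triangle.
DWL = ½ × 17.6527 × 81.8379 = 722.3299.

DWL = 722.330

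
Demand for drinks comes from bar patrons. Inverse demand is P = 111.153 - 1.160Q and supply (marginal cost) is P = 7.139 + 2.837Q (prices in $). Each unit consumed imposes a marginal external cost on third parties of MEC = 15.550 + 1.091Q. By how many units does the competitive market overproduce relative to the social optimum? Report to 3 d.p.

Market equilibrium (private): 7.139 + 2.837Q = 111.153 - 1.160Q → Q_m = 26.0230.
Social marginal benefit = demand − MEC = 95.603 - 2.251Q.
Set SMB = MC: 95.603 - 2.251Q = 7.139 + 2.837Q → Q* = 17.3868.
Gap = |26.0230 − 17.3868| = 8.6362.

8.636 units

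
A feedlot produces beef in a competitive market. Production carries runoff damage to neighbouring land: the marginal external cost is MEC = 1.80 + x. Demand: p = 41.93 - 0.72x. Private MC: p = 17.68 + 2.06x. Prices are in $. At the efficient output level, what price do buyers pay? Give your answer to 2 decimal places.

Social marginal cost = private MC + MEC = 19.48 + 3.06x.
Set SMC = demand: 19.48 + 3.06x = 41.93 - 0.72x → x* = 5.9392.
Consumer price on the demand curve at x*: 41.93 − 0.72×5.9392 = 37.6538.

P = $37.65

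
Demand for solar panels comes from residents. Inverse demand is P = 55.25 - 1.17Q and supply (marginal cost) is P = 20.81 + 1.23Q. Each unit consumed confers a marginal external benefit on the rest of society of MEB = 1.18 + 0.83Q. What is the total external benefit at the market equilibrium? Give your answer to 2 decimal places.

Market equilibrium (private): 20.81 + 1.23Q = 55.25 - 1.17Q → Q_m = 14.3500.
Total external benefit = ∫₀^{Q_m} (1.18 + 0.83Q) dQ = 1.18×14.3500 + ½×0.83×14.3500² = 102.3908.

102.39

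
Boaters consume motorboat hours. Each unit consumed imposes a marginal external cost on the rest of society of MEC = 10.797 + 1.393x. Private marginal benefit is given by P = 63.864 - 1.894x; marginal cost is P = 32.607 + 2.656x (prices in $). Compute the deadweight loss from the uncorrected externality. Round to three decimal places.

DWL = $34.898

Market equilibrium (private): 32.607 + 2.656x = 63.864 - 1.894x → x_m = 6.8697.
Social marginal benefit = demand − MEC = 53.067 - 3.287x.
Set SMB = MC: 53.067 - 3.287x = 32.607 + 2.656x → x* = 3.4427.
The welfare-loss triangle has base |x_m − x*| and height MEC(x_m) (the vertical gap between SMB and MC is zero at x* and MEC at x_m).
DWL = ½ × 3.4270 × 20.3665 = 34.8980.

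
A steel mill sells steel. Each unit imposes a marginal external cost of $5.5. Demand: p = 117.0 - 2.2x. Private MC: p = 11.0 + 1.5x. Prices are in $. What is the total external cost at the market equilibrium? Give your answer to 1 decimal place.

$157.6

Market equilibrium (private): 11.0 + 1.5x = 117.0 - 2.2x → x_m = 28.6486.
Total external cost = MEC × x_m = 5.5 × 28.6486 = 157.5673.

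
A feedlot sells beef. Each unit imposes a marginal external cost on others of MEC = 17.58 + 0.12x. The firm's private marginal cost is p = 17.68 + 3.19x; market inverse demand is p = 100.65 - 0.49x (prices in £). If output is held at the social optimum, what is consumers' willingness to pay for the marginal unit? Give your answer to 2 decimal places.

P = £92.22

Social marginal cost = private MC + MEC = 35.26 + 3.31x.
Set SMC = demand: 35.26 + 3.31x = 100.65 - 0.49x → x* = 17.2079.
Consumer price on the demand curve at x*: 100.65 − 0.49×17.2079 = 92.2181.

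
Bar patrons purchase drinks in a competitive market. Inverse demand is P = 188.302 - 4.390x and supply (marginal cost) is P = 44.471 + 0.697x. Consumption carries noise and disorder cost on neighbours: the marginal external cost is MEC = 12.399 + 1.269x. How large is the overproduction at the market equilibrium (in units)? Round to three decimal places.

Market equilibrium (private): 44.471 + 0.697x = 188.302 - 4.390x → x_m = 28.2742.
Social marginal benefit = demand − MEC = 175.903 - 5.659x.
Set SMB = MC: 175.903 - 5.659x = 44.471 + 0.697x → x* = 20.6784.
Gap = |28.2742 − 20.6784| = 7.5958.

7.596 units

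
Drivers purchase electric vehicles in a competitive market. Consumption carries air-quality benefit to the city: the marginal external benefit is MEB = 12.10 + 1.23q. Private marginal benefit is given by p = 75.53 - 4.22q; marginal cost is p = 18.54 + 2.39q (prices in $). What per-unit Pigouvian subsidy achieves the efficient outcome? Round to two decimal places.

subsidy = $27.90 per unit

Social marginal benefit = demand + MEB = 87.63 - 2.99q.
Set SMB = MC: 87.63 - 2.99q = 18.54 + 2.39q → q* = 12.8420.
The Pigouvian subsidy equals MEB at q*: 12.10 + 1.23×12.8420 = 27.8957.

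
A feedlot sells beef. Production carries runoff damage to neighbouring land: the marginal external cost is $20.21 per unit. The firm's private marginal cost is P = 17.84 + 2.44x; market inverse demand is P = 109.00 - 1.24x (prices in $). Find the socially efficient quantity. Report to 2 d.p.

x* = 19.28

Social marginal cost = private MC + MEC = 38.05 + 2.44x.
Set SMC = demand: 38.05 + 2.44x = 109.00 - 1.24x → x* = 19.2799.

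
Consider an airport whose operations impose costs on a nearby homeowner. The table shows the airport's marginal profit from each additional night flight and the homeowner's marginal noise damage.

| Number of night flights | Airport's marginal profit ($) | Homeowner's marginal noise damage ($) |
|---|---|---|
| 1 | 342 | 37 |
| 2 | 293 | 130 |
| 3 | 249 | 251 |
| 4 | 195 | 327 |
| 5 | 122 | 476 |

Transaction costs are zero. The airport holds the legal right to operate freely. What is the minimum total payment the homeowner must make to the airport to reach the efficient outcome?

Left alone the airport would choose level 5 (marginal profit stays positive).
Efficient level: k* = 2 (marginal profit ≥ marginal noise damage through 2).
The homeowner must at least cover the airport's forgone profit from cutting 5→2: 249 + 195 + 122 = 566.

$566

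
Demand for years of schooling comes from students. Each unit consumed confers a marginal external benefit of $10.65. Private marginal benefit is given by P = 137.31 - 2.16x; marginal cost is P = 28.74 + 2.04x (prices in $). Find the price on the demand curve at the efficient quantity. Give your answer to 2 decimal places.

P = $76.00

Social marginal benefit = demand + MEB = 147.96 - 2.16x.
Set SMB = MC: 147.96 - 2.16x = 28.74 + 2.04x → x* = 28.3857.
Consumer price on the demand curve at x*: 137.31 − 2.16×28.3857 = 75.9969.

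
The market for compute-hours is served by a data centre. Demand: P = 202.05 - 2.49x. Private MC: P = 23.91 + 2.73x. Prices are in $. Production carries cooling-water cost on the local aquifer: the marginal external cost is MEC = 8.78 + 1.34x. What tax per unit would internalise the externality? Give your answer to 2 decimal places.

tax = $43.37 per unit

Social marginal cost = private MC + MEC = 32.69 + 4.07x.
Set SMC = demand: 32.69 + 4.07x = 202.05 - 2.49x → x* = 25.8171.
The Pigouvian tax equals MEC at x*: 8.78 + 1.34×25.8171 = 43.3749.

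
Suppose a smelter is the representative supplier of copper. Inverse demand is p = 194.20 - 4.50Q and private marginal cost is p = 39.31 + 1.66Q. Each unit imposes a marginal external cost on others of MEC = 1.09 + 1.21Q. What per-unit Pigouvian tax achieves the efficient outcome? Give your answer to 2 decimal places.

Social marginal cost = private MC + MEC = 40.40 + 2.87Q.
Set SMC = demand: 40.40 + 2.87Q = 194.20 - 4.50Q → Q* = 20.8684.
The Pigouvian tax equals MEC at Q*: 1.09 + 1.21×20.8684 = 26.3408.

tax = 26.34 per unit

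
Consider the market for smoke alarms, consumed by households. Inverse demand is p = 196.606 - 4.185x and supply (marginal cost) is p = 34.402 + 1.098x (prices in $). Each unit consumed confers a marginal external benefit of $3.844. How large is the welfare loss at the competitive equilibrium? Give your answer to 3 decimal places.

Market equilibrium (private): 34.402 + 1.098x = 196.606 - 4.185x → x_m = 30.7030.
Social marginal benefit = demand + MEB = 200.450 - 4.185x.
Set SMB = MC: 200.450 - 4.185x = 34.402 + 1.098x → x* = 31.4306.
The welfare-loss triangle has base |x_m − x*| and height MEB(x_m) (the vertical gap between SMB and MC is zero at x* and MEB at x_m).
DWL = ½ × 0.7276 × 3.8440 = 1.3984.

DWL = $1.398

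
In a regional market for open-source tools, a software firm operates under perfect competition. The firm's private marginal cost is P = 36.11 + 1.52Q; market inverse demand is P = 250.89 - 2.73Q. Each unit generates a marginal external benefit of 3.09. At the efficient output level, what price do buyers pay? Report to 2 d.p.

P = 110.94

Social marginal cost = private MC − MEB = 33.02 + 1.52Q.
Set SMC = demand: 33.02 + 1.52Q = 250.89 - 2.73Q → Q* = 51.2635.
Consumer price on the demand curve at Q*: 250.89 − 2.73×51.2635 = 110.9406.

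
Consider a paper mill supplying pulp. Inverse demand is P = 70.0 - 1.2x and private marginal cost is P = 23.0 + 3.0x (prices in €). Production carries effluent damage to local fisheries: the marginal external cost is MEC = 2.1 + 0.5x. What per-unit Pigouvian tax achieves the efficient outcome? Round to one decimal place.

Social marginal cost = private MC + MEC = 25.1 + 3.5x.
Set SMC = demand: 25.1 + 3.5x = 70.0 - 1.2x → x* = 9.5532.
The Pigouvian tax equals MEC at x*: 2.1 + 0.5×9.5532 = 6.8766.

tax = €6.9 per unit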